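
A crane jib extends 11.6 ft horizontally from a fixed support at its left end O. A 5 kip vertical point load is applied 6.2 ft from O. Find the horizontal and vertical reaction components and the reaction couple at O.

O_x = 0, O_y = 5.000 kip, M_O = 31.00 kip·ft

ΣF_x = 0: O_x = 0.
ΣF_y = 0: O_y − 5 = 0 → O_y = 5.000 kip.
ΣM about O: M_O − 5·6.2 = 0 → M_O = 31.00 kip·ft.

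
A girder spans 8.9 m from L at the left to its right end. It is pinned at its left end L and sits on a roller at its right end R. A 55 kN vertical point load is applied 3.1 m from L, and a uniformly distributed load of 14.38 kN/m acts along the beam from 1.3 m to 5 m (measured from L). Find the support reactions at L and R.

Resultant of the distributed load: 14.38 × 3.7 = 53.206 kN at 3.15 m from L.
Taking moments about L: R_y·8.9 − 55·3.1 − (14.38·3.7)·3.15 = 0 → R_y = 338.0989/8.9 = 37.9886 ≈ 37.99 kN.
ΣF_y = 0: L_y + 37.9886 − 55 − 14.38·3.7 = 0 → L_y = 70.22 kN.
ΣF_x = 0: no horizontal applied forces, so L_x = 0.

L_x = 0, L_y = 70.22 kN, R_y = 37.99 kN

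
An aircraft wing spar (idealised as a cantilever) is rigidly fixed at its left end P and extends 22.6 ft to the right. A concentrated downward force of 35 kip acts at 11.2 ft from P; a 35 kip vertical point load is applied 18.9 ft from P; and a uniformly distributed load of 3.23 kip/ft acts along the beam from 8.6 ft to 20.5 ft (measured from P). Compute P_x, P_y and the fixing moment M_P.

P_x = 0, P_y = 108.4 kip, M_P = 1613 kip·ft

Resultant of the distributed load: 3.23 × 11.9 = 38.437 kip at 14.55 ft from P.
ΣF_x = 0: P_x = 0.
ΣF_y = 0: P_y − 35 − 35 − 3.23·11.9 = 0 → P_y = 108.4 kip.
ΣM about P: M_P − 35·11.2 − 35·18.9 − (3.23·11.9)·14.55 = 0 → M_P = 1613 kip·ft.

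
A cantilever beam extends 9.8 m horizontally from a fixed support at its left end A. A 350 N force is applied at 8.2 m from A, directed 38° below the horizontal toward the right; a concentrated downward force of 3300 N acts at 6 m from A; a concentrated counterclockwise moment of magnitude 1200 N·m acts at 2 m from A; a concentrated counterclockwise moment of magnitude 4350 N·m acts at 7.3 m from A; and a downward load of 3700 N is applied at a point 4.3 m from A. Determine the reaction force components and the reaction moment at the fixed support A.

ΣF_x = 0: A_x + 350·cos38° = 0 → A_x = -275.8 N.
ΣF_y = 0: A_y − 350·sin38° − 3300 − 3700 = 0 → A_y = 7215 N.
ΣM about A: M_A − 350·sin38°·8.2 − 3300·6 + 1200 + 4350 − 3700·4.3 = 0 → M_A = 31930 N·m.

A_x = -275.8 N, A_y = 7215 N, M_A = 31930 N·m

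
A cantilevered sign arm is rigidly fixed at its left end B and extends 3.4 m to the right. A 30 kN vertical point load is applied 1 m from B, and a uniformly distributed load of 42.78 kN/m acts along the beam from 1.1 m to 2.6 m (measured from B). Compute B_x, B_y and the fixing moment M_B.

B_x = 0, B_y = 94.17 kN, M_B = 148.7 kN·m

Resultant of the distributed load: 42.78 × 1.5 = 64.17 kN at 1.85 m from B.
ΣF_x = 0: B_x = 0.
ΣF_y = 0: B_y − 30 − 42.78·1.5 = 0 → B_y = 94.17 kN.
ΣM about B: M_B − 30·1 − (42.78·1.5)·1.85 = 0 → M_B = 148.7 kN·m.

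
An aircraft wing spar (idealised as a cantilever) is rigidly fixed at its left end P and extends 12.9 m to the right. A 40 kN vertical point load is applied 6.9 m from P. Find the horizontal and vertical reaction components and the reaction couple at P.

ΣF_x = 0: P_x = 0.
ΣF_y = 0: P_y − 40 = 0 → P_y = 40.00 kN.
ΣM about P: M_P − 40·6.9 = 0 → M_P = 276.0 kN·m.

P_x = 0, P_y = 40.00 kN, M_P = 276.0 kN·m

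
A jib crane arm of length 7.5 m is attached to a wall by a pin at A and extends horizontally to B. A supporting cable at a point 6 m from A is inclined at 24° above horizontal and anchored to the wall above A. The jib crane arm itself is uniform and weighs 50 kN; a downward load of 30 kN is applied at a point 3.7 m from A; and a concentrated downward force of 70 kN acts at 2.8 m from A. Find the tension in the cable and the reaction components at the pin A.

T = 202.6 kN, A_x = 185.1 kN, A_y = 67.58 kN

ΣM about A: T·sin24°·6 − 50·3.75 − 30·3.7 − 70·2.8 = 0 → T = 494.5/(6·0.406737) = 202.629 ≈ 202.6 kN.
ΣF_x = 0: A_x − T·cos24° = 0 → A_x = 202.629 × 0.913545 = 185.1 kN.
ΣF_y = 0: A_y + T·sin24° − 50 − 30 − 70 = 0 → A_y = 150 − 202.629 × 0.406737 = 67.58 kN.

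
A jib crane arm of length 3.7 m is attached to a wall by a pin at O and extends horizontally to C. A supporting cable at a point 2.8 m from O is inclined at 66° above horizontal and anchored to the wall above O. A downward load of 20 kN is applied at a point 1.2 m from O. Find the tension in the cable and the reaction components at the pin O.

ΣM about O: T·sin66°·2.8 − 20·1.2 = 0 → T = 24/(2.8·0.913545) = 9.3826 ≈ 9.383 kN.
ΣF_x = 0: O_x − T·cos66° = 0 → O_x = 9.3826 × 0.406737 = 3.816 kN.
ΣF_y = 0: O_y + T·sin66° − 20 = 0 → O_y = 20 − 9.3826 × 0.913545 = 11.43 kN.

T = 9.383 kN, O_x = 3.816 kN, O_y = 11.43 kN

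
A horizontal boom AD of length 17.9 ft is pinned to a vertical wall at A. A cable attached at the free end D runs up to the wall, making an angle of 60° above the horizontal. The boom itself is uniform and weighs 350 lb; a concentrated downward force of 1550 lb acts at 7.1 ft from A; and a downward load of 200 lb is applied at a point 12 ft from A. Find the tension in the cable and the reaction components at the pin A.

T = 1067 lb, A_x = 533.4 lb, A_y = 1176 lb

ΣM about A: T·sin60°·17.9 − 350·8.95 − 1550·7.1 − 200·12 = 0 → T = 16537.5/(17.9·0.866025) = 1066.81 ≈ 1067 lb.
ΣF_x = 0: A_x − T·cos60° = 0 → A_x = 1066.81 × 0.5 = 533.4 lb.
ΣF_y = 0: A_y + T·sin60° − 350 − 1550 − 200 = 0 → A_y = 2100 − 1066.81 × 0.866025 = 1176 lb.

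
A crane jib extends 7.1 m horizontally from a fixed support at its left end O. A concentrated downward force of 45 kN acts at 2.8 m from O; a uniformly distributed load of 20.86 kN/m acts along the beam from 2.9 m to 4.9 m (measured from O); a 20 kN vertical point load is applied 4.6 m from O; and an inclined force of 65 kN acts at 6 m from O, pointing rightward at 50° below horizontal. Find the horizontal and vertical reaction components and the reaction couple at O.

O_x = -41.78 kN, O_y = 156.5 kN, M_O = 679.5 kN·m

Resultant of the distributed load: 20.86 × 2 = 41.72 kN at 3.9 m from O.
ΣF_x = 0: O_x + 65·cos50° = 0 → O_x = -41.78 kN.
ΣF_y = 0: O_y − 45 − 20.86·2 − 20 − 65·sin50° = 0 → O_y = 156.5 kN.
ΣM about O: M_O − 45·2.8 − (20.86·2)·3.9 − 20·4.6 − 65·sin50°·6 = 0 → M_O = 679.5 kN·m.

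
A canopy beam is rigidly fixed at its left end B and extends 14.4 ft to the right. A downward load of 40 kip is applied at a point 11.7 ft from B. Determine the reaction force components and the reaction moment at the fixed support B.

B_x = 0, B_y = 40.00 kip, M_B = 468.0 kip·ft

ΣF_x = 0: B_x = 0.
ΣF_y = 0: B_y − 40 = 0 → B_y = 40.00 kip.
ΣM about B: M_B − 40·11.7 = 0 → M_B = 468.0 kip·ft.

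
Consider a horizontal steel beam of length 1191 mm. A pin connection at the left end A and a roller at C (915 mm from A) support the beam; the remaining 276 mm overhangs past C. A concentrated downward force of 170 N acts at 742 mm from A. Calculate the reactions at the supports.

Moments about A: C_y·915 − 170·742 = 0 → C_y = 126140/915 = 137.858 ≈ 137.9 N.
ΣF_y = 0: A_y + 137.858 − 170 = 0 → A_y = 32.14 N.
ΣF_x = 0: no horizontal applied forces, so A_x = 0.

A_x = 0, A_y = 32.14 N, C_y = 137.9 N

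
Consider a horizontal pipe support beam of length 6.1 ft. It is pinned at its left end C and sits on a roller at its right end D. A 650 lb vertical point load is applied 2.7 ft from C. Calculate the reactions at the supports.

Moments about C: D_y·6.1 − 650·2.7 = 0 → D_y = 1755/6.1 = 287.705 ≈ 287.7 lb.
ΣF_y = 0: C_y + 287.705 − 650 = 0 → C_y = 362.3 lb.
ΣF_x = 0: no horizontal applied forces, so C_x = 0.

C_x = 0, C_y = 362.3 lb, D_y = 287.7 lb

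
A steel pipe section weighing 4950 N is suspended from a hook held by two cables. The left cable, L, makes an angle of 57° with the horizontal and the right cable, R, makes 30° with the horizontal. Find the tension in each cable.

ΣF_x = 0: −T_L·cos57° + T_R·cos30° = 0 → T_R = 0.628895·T_L.
ΣF_y = 0: T_L·sin57° + T_R·sin30° = 4950.
Substitute: T_L·(0.838671 + 0.628895·0.5) = 4950 → T_L = 4292.71 ≈ 4293 N.
Then T_R = 0.628895 × 4292.71 = 2700 N.

T_L = 4293 N, T_R = 2700 N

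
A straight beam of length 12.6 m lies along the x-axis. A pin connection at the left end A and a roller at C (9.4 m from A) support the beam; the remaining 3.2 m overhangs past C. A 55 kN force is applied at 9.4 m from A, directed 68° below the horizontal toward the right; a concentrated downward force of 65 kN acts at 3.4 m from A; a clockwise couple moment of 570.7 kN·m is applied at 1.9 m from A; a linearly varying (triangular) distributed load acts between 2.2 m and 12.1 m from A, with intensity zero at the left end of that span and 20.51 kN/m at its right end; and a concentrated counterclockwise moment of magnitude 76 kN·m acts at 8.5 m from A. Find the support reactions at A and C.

A_x = -20.60 kN, A_y = -4.658 kN, C_y = 222.2 kN

Resultant of the triangular load: ½ × 20.51 × 9.9 = 101.5245 kN, acting at 8.8 m from A (one-third of the span from the peak).
ΣM about A: C_y·9.4 − 55·sin68°·9.4 − 65·3.4 − 570.7 − (½·20.51·9.9)·8.8 + 76 = 0 → C_y = 2088.47/9.4 = 222.178 ≈ 222.2 kN.
ΣF_y = 0: A_y + 222.178 − 55·sin68° − 65 − ½·20.51·9.9 = 0 → A_y = -4.658 kN.
ΣF_x = 0: A_x + 55·cos68° = 0 → A_x = -20.60 kN.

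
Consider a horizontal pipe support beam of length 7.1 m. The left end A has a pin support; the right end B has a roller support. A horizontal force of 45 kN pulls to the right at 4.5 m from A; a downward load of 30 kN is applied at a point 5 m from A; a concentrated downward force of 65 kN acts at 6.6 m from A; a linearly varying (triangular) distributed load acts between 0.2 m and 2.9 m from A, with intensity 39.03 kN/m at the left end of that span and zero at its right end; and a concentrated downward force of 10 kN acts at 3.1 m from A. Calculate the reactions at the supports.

A_x = -45.00 kN, A_y = 63.61 kN, B_y = 94.08 kN

Resultant of the triangular load: ½ × 39.03 × 2.7 = 52.6905 kN, acting at 1.1 m from A (one-third of the span from the peak).
Moments about A: B_y·7.1 − 30·5 − 65·6.6 − (½·39.03·2.7)·1.1 − 10·3.1 = 0 → B_y = 667.95955/7.1 = 94.0788 ≈ 94.08 kN.
ΣF_y = 0: A_y + 94.0788 − 30 − 65 − ½·39.03·2.7 − 10 = 0 → A_y = 63.61 kN.
ΣF_x = 0: A_x + 45 = 0 → A_x = -45.00 kN.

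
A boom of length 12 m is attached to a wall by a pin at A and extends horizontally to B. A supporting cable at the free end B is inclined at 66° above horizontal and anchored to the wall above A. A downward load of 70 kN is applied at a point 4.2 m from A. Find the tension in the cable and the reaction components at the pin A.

T = 26.82 kN, A_x = 10.91 kN, A_y = 45.50 kN

ΣM about A: T·sin66°·12 − 70·4.2 = 0 → T = 294/(12·0.913545) = 26.8186 ≈ 26.82 kN.
ΣF_x = 0: A_x − T·cos66° = 0 → A_x = 26.8186 × 0.406737 = 10.91 kN.
ΣF_y = 0: A_y + T·sin66° − 70 = 0 → A_y = 70 − 26.8186 × 0.913545 = 45.50 kN.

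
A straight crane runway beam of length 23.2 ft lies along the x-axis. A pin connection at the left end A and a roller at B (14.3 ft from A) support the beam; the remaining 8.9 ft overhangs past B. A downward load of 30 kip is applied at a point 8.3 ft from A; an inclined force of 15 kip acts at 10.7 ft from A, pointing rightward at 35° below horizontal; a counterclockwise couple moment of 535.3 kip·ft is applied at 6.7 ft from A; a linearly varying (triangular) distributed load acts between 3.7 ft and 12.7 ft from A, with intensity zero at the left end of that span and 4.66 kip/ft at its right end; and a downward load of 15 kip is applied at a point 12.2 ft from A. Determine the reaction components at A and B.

A_x = -12.29 kip, A_y = 61.14 kip, B_y = 13.44 kip

Resultant of the triangular load: ½ × 4.66 × 9 = 20.97 kip, acting at 9.7 ft from A (one-third of the span from the peak).
Moments about A: B_y·14.3 − 30·8.3 − 15·sin35°·10.7 + 535.3 − (½·4.66·9)·9.7 − 15·12.2 = 0 → B_y = 192.168/14.3 = 13.4383 ≈ 13.44 kip.
ΣF_y = 0: A_y + 13.4383 − 30 − 15·sin35° − ½·4.66·9 − 15 = 0 → A_y = 61.14 kip.
ΣF_x = 0: A_x + 15·cos35° = 0 → A_x = -12.29 kip.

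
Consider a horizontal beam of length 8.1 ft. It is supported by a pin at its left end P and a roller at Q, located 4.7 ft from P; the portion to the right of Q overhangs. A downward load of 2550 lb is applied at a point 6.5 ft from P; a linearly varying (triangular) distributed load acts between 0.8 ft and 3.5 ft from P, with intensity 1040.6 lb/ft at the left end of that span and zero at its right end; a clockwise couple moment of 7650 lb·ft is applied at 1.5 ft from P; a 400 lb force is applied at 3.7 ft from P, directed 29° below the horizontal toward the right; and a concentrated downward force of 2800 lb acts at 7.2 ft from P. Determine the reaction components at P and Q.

Resultant of the triangular load: ½ × 1040.6 × 2.7 = 1404.81 lb, acting at 1.7 ft from P (one-third of the span from the peak).
Moments about P: Q_y·4.7 − 2550·6.5 − (½·1040.6·2.7)·1.7 − 7650 − 400·sin29°·3.7 − 2800·7.2 = 0 → Q_y = 47490.7/4.7 = 10104.4 ≈ 10100 lb.
ΣF_y = 0: P_y + 10104.4 − 2550 − ½·1040.6·2.7 − 400·sin29° − 2800 = 0 → P_y = -3156 lb.
ΣF_x = 0: P_x + 400·cos29° = 0 → P_x = -349.8 lb.

P_x = -349.8 lb, P_y = -3156 lb, Q_y = 10100 lb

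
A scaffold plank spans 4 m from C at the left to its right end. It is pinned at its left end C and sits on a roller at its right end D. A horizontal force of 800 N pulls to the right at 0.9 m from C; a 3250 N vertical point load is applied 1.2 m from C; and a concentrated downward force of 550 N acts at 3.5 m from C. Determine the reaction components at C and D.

ΣM about C: D_y·4 − 3250·1.2 − 550·3.5 = 0 → D_y = 5825/4 = 1456.25 ≈ 1456 N.
ΣF_y = 0: C_y + 1456.25 − 3250 − 550 = 0 → C_y = 2344 N.
ΣF_x = 0: C_x + 800 = 0 → C_x = -800.0 N.

C_x = -800.0 N, C_y = 2344 N, D_y = 1456 N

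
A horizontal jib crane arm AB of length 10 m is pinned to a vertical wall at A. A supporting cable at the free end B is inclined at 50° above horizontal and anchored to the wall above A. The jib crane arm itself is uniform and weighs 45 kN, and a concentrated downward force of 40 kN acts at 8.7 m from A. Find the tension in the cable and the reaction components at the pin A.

ΣM about A: T·sin50°·10 − 45·5 − 40·8.7 = 0 → T = 573/(10·0.766044) = 74.7999 ≈ 74.80 kN.
ΣF_x = 0: A_x − T·cos50° = 0 → A_x = 74.7999 × 0.642788 = 48.08 kN.
ΣF_y = 0: A_y + T·sin50° − 45 − 40 = 0 → A_y = 85 − 74.7999 × 0.766044 = 27.70 kN.

T = 74.80 kN, A_x = 48.08 kN, A_y = 27.70 kN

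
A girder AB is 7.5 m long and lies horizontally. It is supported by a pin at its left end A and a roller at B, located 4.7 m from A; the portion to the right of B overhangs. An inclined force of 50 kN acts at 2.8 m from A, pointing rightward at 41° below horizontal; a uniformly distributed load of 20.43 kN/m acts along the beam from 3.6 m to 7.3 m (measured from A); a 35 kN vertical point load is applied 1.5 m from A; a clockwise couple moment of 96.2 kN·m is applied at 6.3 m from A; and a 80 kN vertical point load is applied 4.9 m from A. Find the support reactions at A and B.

Resultant of the distributed load: 20.43 × 3.7 = 75.591 kN at 5.45 m from A.
Taking moments about A: B_y·4.7 − 50·sin41°·2.8 − (20.43·3.7)·5.45 − 35·1.5 − 96.2 − 80·4.9 = 0 → B_y = 1044.52/4.7 = 222.238 ≈ 222.2 kN.
ΣF_y = 0: A_y + 222.238 − 50·sin41° − 20.43·3.7 − 35 − 80 = 0 → A_y = 1.156 kN.
ΣF_x = 0: A_x + 50·cos41° = 0 → A_x = -37.74 kN.

A_x = -37.74 kN, A_y = 1.156 kN, B_y = 222.2 kN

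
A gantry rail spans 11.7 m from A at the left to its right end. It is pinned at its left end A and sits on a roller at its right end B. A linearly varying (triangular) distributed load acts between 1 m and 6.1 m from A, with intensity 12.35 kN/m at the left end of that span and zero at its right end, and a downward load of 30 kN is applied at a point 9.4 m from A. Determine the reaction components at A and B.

A_x = 0, A_y = 30.12 kN, B_y = 31.37 kN

Resultant of the triangular load: ½ × 12.35 × 5.1 = 31.4925 kN, acting at 2.7 m from A (one-third of the span from the peak).
ΣM about A: B_y·11.7 − (½·12.35·5.1)·2.7 − 30·9.4 = 0 → B_y = 367.02975/11.7 = 31.3701 ≈ 31.37 kN.
ΣF_y = 0: A_y + 31.3701 − ½·12.35·5.1 − 30 = 0 → A_y = 30.12 kN.
ΣF_x = 0: no horizontal applied forces, so A_x = 0.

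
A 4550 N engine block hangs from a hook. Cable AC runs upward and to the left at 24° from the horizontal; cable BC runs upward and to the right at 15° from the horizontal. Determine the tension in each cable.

ΣF_x = 0: −T_AC·cos24° + T_BC·cos15° = 0 → T_BC = 0.945772·T_AC.
ΣF_y = 0: T_AC·sin24° + T_BC·sin15° = 4550.
Substitute: T_AC·(0.406737 + 0.945772·0.258819) = 4550 → T_AC = 6983.66 ≈ 6984 N.
Then T_BC = 0.945772 × 6983.66 = 6605 N.

T_AC = 6984 N, T_BC = 6605 N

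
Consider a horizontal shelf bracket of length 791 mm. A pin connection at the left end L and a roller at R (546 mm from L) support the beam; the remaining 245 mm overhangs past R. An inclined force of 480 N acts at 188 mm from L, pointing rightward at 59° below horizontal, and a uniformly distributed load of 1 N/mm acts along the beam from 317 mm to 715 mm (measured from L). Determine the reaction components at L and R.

L_x = -247.2 N, L_y = 291.6 N, R_y = 517.8 N

Resultant of the distributed load: 1 × 398 = 398 N at 516 mm from L.
Taking moments about L: R_y·546 − 480·sin59°·188 − (1·398)·516 = 0 → R_y = 282719/546 = 517.8 N.
ΣF_y = 0: L_y + 517.8 − 480·sin59° − 1·398 = 0 → L_y = 291.6 N.
ΣF_x = 0: L_x + 480·cos59° = 0 → L_x = -247.2 N.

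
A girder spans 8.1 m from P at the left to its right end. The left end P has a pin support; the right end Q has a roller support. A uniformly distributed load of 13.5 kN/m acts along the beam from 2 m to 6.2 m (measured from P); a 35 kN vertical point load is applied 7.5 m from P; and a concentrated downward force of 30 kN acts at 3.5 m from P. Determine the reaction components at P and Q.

Resultant of the distributed load: 13.5 × 4.2 = 56.7 kN at 4.1 m from P.
ΣM about P: Q_y·8.1 − (13.5·4.2)·4.1 − 35·7.5 − 30·3.5 = 0 → Q_y = 599.97/8.1 = 74.0704 ≈ 74.07 kN.
ΣF_y = 0: P_y + 74.0704 − 13.5·4.2 − 35 − 30 = 0 → P_y = 47.63 kN.
ΣF_x = 0: no horizontal applied forces, so P_x = 0.

P_x = 0, P_y = 47.63 kN, Q_y = 74.07 kN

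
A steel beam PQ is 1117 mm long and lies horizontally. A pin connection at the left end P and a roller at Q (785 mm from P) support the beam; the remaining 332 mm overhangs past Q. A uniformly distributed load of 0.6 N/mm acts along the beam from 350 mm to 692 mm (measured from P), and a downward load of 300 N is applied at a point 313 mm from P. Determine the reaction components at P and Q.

Resultant of the distributed load: 0.6 × 342 = 205.2 N at 521 mm from P.
Taking moments about P: Q_y·785 − (0.6·342)·521 − 300·313 = 0 → Q_y = 200809.2/785 = 255.808 ≈ 255.8 N.
ΣF_y = 0: P_y + 255.808 − 0.6·342 − 300 = 0 → P_y = 249.4 N.
ΣF_x = 0: no horizontal applied forces, so P_x = 0.

P_x = 0, P_y = 249.4 N, Q_y = 255.8 N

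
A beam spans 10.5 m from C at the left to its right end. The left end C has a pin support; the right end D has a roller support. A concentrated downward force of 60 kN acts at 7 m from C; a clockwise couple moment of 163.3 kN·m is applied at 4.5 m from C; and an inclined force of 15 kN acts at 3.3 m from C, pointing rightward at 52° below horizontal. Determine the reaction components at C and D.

C_x = -9.235 kN, C_y = 12.55 kN, D_y = 59.27 kN

ΣM about C: D_y·10.5 − 60·7 − 163.3 − 15·sin52°·3.3 = 0 → D_y = 622.307/10.5 = 59.2673 ≈ 59.27 kN.
ΣF_y = 0: C_y + 59.2673 − 60 − 15·sin52° = 0 → C_y = 12.55 kN.
ΣF_x = 0: C_x + 15·cos52° = 0 → C_x = -9.235 kN.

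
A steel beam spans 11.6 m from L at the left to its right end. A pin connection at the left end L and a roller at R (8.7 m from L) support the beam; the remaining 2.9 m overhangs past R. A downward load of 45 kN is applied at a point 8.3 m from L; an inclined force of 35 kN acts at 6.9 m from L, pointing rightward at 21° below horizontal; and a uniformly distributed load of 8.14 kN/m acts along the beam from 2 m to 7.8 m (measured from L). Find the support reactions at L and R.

L_x = -32.68 kN, L_y = 25.29 kN, R_y = 79.47 kN

Resultant of the distributed load: 8.14 × 5.8 = 47.212 kN at 4.9 m from L.
Taking moments about L: R_y·8.7 − 45·8.3 − 35·sin21°·6.9 − (8.14·5.8)·4.9 = 0 → R_y = 691.385/8.7 = 79.4695 ≈ 79.47 kN.
ΣF_y = 0: L_y + 79.4695 − 45 − 35·sin21° − 8.14·5.8 = 0 → L_y = 25.29 kN.
ΣF_x = 0: L_x + 35·cos21° = 0 → L_x = -32.68 kN.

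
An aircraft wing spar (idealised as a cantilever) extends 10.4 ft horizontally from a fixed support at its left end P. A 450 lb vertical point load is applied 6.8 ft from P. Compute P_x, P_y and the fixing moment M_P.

ΣF_x = 0: P_x = 0.
ΣF_y = 0: P_y − 450 = 0 → P_y = 450.0 lb.
ΣM about P: M_P − 450·6.8 = 0 → M_P = 3060 lb·ft.

P_x = 0, P_y = 450.0 lb, M_P = 3060 lb·ft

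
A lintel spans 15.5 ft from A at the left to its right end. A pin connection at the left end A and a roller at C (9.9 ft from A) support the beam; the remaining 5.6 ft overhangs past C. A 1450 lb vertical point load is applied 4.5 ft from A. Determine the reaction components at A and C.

Moments about A: C_y·9.9 − 1450·4.5 = 0 → C_y = 6525/9.9 = 659.091 ≈ 659.1 lb.
ΣF_y = 0: A_y + 659.091 − 1450 = 0 → A_y = 790.9 lb.
ΣF_x = 0: no horizontal applied forces, so A_x = 0.

A_x = 0, A_y = 790.9 lb, C_y = 659.1 lb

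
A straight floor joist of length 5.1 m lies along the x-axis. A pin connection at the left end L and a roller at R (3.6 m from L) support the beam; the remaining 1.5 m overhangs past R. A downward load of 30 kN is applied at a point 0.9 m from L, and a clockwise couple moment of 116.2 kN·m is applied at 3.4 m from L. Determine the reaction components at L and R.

L_x = 0, L_y = -9.778 kN, R_y = 39.78 kN

ΣM about L: R_y·3.6 − 30·0.9 − 116.2 = 0 → R_y = 143.2/3.6 = 39.7778 ≈ 39.78 kN.
ΣF_y = 0: L_y + 39.7778 − 30 = 0 → L_y = -9.778 kN.
ΣF_x = 0: no horizontal applied forces, so L_x = 0.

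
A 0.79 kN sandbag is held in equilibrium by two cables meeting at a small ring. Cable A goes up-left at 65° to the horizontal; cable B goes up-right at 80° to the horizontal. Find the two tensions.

ΣF_x = 0: −T_A·cos65° + T_B·cos80° = 0 → T_B = 2.43376·T_A.
ΣF_y = 0: T_A·sin65° + T_B·sin80° = 0.79.
Substitute: T_A·(0.906308 + 2.43376·0.984808) = 0.79 → T_A = 0.23917 ≈ 0.2392 kN.
Then T_B = 2.43376 × 0.23917 = 0.5821 kN.

T_A = 0.2392 kN, T_B = 0.5821 kN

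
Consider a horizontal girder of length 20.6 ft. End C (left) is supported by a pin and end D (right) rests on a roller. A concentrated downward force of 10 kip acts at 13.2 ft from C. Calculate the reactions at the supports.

ΣM about C: D_y·20.6 − 10·13.2 = 0 → D_y = 132/20.6 = 6.40777 ≈ 6.408 kip.
ΣF_y = 0: C_y + 6.40777 − 10 = 0 → C_y = 3.592 kip.
ΣF_x = 0: no horizontal applied forces, so C_x = 0.

C_x = 0, C_y = 3.592 kip, D_y = 6.408 kip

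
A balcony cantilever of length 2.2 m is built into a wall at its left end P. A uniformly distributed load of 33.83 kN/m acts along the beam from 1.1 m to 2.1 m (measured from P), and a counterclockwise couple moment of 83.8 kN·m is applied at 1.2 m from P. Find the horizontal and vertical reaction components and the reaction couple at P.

Resultant of the distributed load: 33.83 × 1 = 33.83 kN at 1.6 m from P.
ΣF_x = 0: P_x = 0.
ΣF_y = 0: P_y − 33.83·1 = 0 → P_y = 33.83 kN.
ΣM about P: M_P − (33.83·1)·1.6 + 83.8 = 0 → M_P = -29.67 kN·m.

P_x = 0, P_y = 33.83 kN, M_P = -29.67 kN·m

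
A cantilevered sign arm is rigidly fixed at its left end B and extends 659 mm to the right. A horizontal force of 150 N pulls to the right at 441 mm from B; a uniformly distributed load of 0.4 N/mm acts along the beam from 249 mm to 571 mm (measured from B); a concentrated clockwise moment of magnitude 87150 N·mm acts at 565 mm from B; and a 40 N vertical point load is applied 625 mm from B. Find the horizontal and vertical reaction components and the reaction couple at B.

Resultant of the distributed load: 0.4 × 322 = 128.8 N at 410 mm from B.
ΣF_x = 0: B_x + 150 = 0 → B_x = -150.0 N.
ΣF_y = 0: B_y − 0.4·322 − 40 = 0 → B_y = 168.8 N.
ΣM about B: M_B − (0.4·322)·410 − 87150 − 40·625 = 0 → M_B = 165000 N·mm.

B_x = -150.0 N, B_y = 168.8 N, M_B = 165000 N·mm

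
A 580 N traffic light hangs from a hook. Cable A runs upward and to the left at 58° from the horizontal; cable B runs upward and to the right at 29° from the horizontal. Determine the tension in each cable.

ΣF_x = 0: −T_A·cos58° + T_B·cos29° = 0 → T_B = 0.605885·T_A.
ΣF_y = 0: T_A·sin58° + T_B·sin29° = 580.
Substitute: T_A·(0.848048 + 0.605885·0.48481) = 580 → T_A = 507.976 ≈ 508.0 N.
Then T_B = 0.605885 × 507.976 = 307.8 N.

T_A = 508.0 N, T_B = 307.8 N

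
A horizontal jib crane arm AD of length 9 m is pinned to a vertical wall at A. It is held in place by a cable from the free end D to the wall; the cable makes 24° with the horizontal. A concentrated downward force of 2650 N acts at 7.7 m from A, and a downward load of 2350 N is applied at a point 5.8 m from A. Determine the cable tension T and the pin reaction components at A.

T = 9298 N, A_x = 8494 N, A_y = 1218 N

ΣM about A: T·sin24°·9 − 2650·7.7 − 2350·5.8 = 0 → T = 34035/(9·0.406737) = 9297.57 ≈ 9298 N.
ΣF_x = 0: A_x − T·cos24° = 0 → A_x = 9297.57 × 0.913545 = 8494 N.
ΣF_y = 0: A_y + T·sin24° − 2650 − 2350 = 0 → A_y = 5000 − 9297.57 × 0.406737 = 1218 N.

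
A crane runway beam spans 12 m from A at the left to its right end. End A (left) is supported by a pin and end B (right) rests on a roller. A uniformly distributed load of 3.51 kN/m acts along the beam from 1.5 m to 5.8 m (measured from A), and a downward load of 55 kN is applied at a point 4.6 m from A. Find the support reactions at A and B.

Resultant of the distributed load: 3.51 × 4.3 = 15.093 kN at 3.65 m from A.
Taking moments about A: B_y·12 − (3.51·4.3)·3.65 − 55·4.6 = 0 → B_y = 308.08945/12 = 25.6741 ≈ 25.67 kN.
ΣF_y = 0: A_y + 25.6741 − 3.51·4.3 − 55 = 0 → A_y = 44.42 kN.
ΣF_x = 0: no horizontal applied forces, so A_x = 0.

A_x = 0, A_y = 44.42 kN, B_y = 25.67 kN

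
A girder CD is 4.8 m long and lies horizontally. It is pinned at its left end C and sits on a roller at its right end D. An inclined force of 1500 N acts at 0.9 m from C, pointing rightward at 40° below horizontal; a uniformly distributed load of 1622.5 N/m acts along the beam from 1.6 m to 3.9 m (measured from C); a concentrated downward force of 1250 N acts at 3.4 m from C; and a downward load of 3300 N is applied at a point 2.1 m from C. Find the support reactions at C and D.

C_x = -1149 N, C_y = 4598 N, D_y = 4648 N

Resultant of the distributed load: 1622.5 × 2.3 = 3731.75 N at 2.75 m from C.
Taking moments about C: D_y·4.8 − 1500·sin40°·0.9 − (1622.5·2.3)·2.75 − 1250·3.4 − 3300·2.1 = 0 → D_y = 22310.1/4.8 = 4647.94 ≈ 4648 N.
ΣF_y = 0: C_y + 4647.94 − 1500·sin40° − 1622.5·2.3 − 1250 − 3300 = 0 → C_y = 4598 N.
ΣF_x = 0: C_x + 1500·cos40° = 0 → C_x = -1149 N.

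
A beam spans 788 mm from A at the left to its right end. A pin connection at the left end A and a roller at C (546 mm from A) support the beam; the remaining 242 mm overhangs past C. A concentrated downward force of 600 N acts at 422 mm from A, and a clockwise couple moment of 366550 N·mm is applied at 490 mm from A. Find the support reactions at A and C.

ΣM about A: C_y·546 − 600·422 − 366550 = 0 → C_y = 619750/546 = 1135.07 ≈ 1135 N.
ΣF_y = 0: A_y + 1135.07 − 600 = 0 → A_y = -535.1 N.
ΣF_x = 0: no horizontal applied forces, so A_x = 0.

A_x = 0, A_y = -535.1 N, C_y = 1135 N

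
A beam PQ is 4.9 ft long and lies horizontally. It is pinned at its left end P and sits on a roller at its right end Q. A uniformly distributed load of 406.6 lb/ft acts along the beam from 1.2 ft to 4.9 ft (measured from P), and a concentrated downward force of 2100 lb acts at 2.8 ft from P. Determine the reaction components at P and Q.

Resultant of the distributed load: 406.6 × 3.7 = 1504.42 lb at 3.05 ft from P.
Taking moments about P: Q_y·4.9 − (406.6·3.7)·3.05 − 2100·2.8 = 0 → Q_y = 10468.481/4.9 = 2136.42 ≈ 2136 lb.
ΣF_y = 0: P_y + 2136.42 − 406.6·3.7 − 2100 = 0 → P_y = 1468 lb.
ΣF_x = 0: no horizontal applied forces, so P_x = 0.

P_x = 0, P_y = 1468 lb, Q_y = 2136 lb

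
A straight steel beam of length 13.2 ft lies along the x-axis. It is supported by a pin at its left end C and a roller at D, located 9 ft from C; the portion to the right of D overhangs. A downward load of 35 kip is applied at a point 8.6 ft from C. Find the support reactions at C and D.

Taking moments about C: D_y·9 − 35·8.6 = 0 → D_y = 301/9 = 33.4444 ≈ 33.44 kip.
ΣF_y = 0: C_y + 33.4444 − 35 = 0 → C_y = 1.556 kip.
ΣF_x = 0: no horizontal applied forces, so C_x = 0.

C_x = 0, C_y = 1.556 kip, D_y = 33.44 kip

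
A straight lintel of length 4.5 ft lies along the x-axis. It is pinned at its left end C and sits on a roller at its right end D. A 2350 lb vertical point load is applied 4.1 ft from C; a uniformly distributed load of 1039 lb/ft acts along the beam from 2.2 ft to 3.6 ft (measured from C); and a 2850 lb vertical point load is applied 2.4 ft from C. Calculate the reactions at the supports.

Resultant of the distributed load: 1039 × 1.4 = 1454.6 lb at 2.9 ft from C.
Taking moments about C: D_y·4.5 − 2350·4.1 − (1039·1.4)·2.9 − 2850·2.4 = 0 → D_y = 20693.34/4.5 = 4598.52 ≈ 4599 lb.
ΣF_y = 0: C_y + 4598.52 − 2350 − 1039·1.4 − 2850 = 0 → C_y = 2056 lb.
ΣF_x = 0: no horizontal applied forces, so C_x = 0.

C_x = 0, C_y = 2056 lb, D_y = 4599 lb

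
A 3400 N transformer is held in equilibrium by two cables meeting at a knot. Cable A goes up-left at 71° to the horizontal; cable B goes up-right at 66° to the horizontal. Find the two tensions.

ΣF_x = 0: −T_A·cos71° + T_B·cos66° = 0 → T_B = 0.80044·T_A.
ΣF_y = 0: T_A·sin71° + T_B·sin66° = 3400.
Substitute: T_A·(0.945519 + 0.80044·0.913545) = 3400 → T_A = 2027.72 ≈ 2028 N.
Then T_B = 0.80044 × 2027.72 = 1623 N.

T_A = 2028 N, T_B = 1623 N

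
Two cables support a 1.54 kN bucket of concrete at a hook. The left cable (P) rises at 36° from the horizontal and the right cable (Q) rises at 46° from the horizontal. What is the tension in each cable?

T_P = 1.080 kN, T_Q = 1.258 kN

ΣF_x = 0: −T_P·cos36° + T_Q·cos46° = 0 → T_Q = 1.16463·T_P.
ΣF_y = 0: T_P·sin36° + T_Q·sin46° = 1.54.
Substitute: T_P·(0.587785 + 1.16463·0.71934) = 1.54 → T_P = 1.08028 ≈ 1.080 kN.
Then T_Q = 1.16463 × 1.08028 = 1.258 kN.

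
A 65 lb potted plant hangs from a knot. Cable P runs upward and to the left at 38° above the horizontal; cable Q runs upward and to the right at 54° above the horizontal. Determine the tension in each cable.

T_P = 38.23 lb, T_Q = 51.25 lb

ΣF_x = 0: −T_P·cos38° + T_Q·cos54° = 0 → T_Q = 1.34064·T_P.
ΣF_y = 0: T_P·sin38° + T_Q·sin54° = 65.
Substitute: T_P·(0.615661 + 1.34064·0.809017) = 65 → T_P = 38.2294 ≈ 38.23 lb.
Then T_Q = 1.34064 × 38.2294 = 51.25 lb.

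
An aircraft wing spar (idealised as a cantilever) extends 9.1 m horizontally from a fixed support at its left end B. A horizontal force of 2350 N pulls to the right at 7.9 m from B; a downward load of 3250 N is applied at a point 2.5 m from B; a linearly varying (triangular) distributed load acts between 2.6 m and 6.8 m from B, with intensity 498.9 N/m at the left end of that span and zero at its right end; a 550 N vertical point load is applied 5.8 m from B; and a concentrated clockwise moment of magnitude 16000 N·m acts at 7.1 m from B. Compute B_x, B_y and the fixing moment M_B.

B_x = -2350 N, B_y = 4848 N, M_B = 31510 N·m

Resultant of the triangular load: ½ × 498.9 × 4.2 = 1047.69 N, acting at 4 m from B (one-third of the span from the peak).
ΣF_x = 0: B_x + 2350 = 0 → B_x = -2350 N.
ΣF_y = 0: B_y − 3250 − ½·498.9·4.2 − 550 = 0 → B_y = 4848 N.
ΣM about B: M_B − 3250·2.5 − (½·498.9·4.2)·4 − 550·5.8 − 16000 = 0 → M_B = 31510 N·m.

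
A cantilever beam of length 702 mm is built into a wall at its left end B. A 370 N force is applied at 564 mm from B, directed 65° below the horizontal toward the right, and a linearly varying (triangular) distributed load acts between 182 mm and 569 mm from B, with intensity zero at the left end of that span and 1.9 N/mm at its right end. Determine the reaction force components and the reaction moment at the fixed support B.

Resultant of the triangular load: ½ × 1.9 × 387 = 367.65 N, acting at 440 mm from B (one-third of the span from the peak).
ΣF_x = 0: B_x + 370·cos65° = 0 → B_x = -156.4 N.
ΣF_y = 0: B_y − 370·sin65° − ½·1.9·387 = 0 → B_y = 703.0 N.
ΣM about B: M_B − 370·sin65°·564 − (½·1.9·387)·440 = 0 → M_B = 350900 N·mm.

B_x = -156.4 N, B_y = 703.0 N, M_B = 350900 N·mm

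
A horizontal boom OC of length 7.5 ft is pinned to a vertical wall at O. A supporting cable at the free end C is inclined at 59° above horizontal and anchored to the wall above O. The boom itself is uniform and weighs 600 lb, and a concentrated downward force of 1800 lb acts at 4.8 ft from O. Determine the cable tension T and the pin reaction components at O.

T = 1694 lb, O_x = 872.4 lb, O_y = 948.0 lb

ΣM about O: T·sin59°·7.5 − 600·3.75 − 1800·4.8 = 0 → T = 10890/(7.5·0.857167) = 1693.95 ≈ 1694 lb.
ΣF_x = 0: O_x − T·cos59° = 0 → O_x = 1693.95 × 0.515038 = 872.4 lb.
ΣF_y = 0: O_y + T·sin59° − 600 − 1800 = 0 → O_y = 2400 − 1693.95 × 0.857167 = 948.0 lb.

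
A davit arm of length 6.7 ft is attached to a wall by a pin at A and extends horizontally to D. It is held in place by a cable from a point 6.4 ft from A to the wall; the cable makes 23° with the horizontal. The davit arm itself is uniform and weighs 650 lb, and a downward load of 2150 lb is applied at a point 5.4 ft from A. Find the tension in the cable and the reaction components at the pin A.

ΣM about A: T·sin23°·6.4 − 650·3.35 − 2150·5.4 = 0 → T = 13787.5/(6.4·0.390731) = 5513.5 ≈ 5514 lb.
ΣF_x = 0: A_x − T·cos23° = 0 → A_x = 5513.5 × 0.920505 = 5075 lb.
ΣF_y = 0: A_y + T·sin23° − 650 − 2150 = 0 → A_y = 2800 − 5513.5 × 0.390731 = 645.7 lb.

T = 5514 lb, A_x = 5075 lb, A_y = 645.7 lb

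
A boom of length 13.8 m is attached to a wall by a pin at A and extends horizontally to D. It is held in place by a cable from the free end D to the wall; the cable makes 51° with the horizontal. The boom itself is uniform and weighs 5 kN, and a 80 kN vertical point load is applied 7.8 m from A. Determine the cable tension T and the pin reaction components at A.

T = 61.40 kN, A_x = 38.64 kN, A_y = 37.28 kN

ΣM about A: T·sin51°·13.8 − 5·6.9 − 80·7.8 = 0 → T = 658.5/(13.8·0.777146) = 61.4008 ≈ 61.40 kN.
ΣF_x = 0: A_x − T·cos51° = 0 → A_x = 61.4008 × 0.62932 = 38.64 kN.
ΣF_y = 0: A_y + T·sin51° − 5 − 80 = 0 → A_y = 85 − 61.4008 × 0.777146 = 37.28 kN.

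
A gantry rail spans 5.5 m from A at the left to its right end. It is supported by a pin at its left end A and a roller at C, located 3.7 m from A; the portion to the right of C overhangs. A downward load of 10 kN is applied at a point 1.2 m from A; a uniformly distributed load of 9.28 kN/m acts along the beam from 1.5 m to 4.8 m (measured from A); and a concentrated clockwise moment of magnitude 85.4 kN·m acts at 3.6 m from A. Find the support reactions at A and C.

A_x = 0, A_y = -11.77 kN, C_y = 52.40 kN

Resultant of the distributed load: 9.28 × 3.3 = 30.624 kN at 3.15 m from A.
Moments about A: C_y·3.7 − 10·1.2 − (9.28·3.3)·3.15 − 85.4 = 0 → C_y = 193.8656/3.7 = 52.3961 ≈ 52.40 kN.
ΣF_y = 0: A_y + 52.3961 − 10 − 9.28·3.3 = 0 → A_y = -11.77 kN.
ΣF_x = 0: no horizontal applied forces, so A_x = 0.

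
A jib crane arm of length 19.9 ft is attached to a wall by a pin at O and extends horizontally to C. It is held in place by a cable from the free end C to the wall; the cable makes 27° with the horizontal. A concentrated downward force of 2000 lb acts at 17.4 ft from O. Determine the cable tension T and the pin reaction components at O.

ΣM about O: T·sin27°·19.9 − 2000·17.4 = 0 → T = 34800/(19.9·0.45399) = 3851.94 ≈ 3852 lb.
ΣF_x = 0: O_x − T·cos27° = 0 → O_x = 3851.94 × 0.891007 = 3432 lb.
ΣF_y = 0: O_y + T·sin27° − 2000 = 0 → O_y = 2000 − 3851.94 × 0.45399 = 251.3 lb.

T = 3852 lb, O_x = 3432 lb, O_y = 251.3 lb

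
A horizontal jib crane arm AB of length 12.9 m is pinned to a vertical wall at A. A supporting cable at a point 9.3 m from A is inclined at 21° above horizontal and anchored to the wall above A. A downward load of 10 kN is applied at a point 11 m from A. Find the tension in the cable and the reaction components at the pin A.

ΣM about A: T·sin21°·9.3 − 10·11 = 0 → T = 110/(9.3·0.358368) = 33.0051 ≈ 33.01 kN.
ΣF_x = 0: A_x − T·cos21° = 0 → A_x = 33.0051 × 0.93358 = 30.81 kN.
ΣF_y = 0: A_y + T·sin21° − 10 = 0 → A_y = 10 − 33.0051 × 0.358368 = -1.828 kN.

T = 33.01 kN, A_x = 30.81 kN, A_y = -1.828 kN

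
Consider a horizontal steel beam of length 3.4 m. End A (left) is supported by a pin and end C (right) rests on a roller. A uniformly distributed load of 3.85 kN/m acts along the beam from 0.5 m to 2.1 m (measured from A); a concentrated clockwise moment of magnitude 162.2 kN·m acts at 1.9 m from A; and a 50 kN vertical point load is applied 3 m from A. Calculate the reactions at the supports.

A_x = 0, A_y = -38.02 kN, C_y = 94.18 kN

Resultant of the distributed load: 3.85 × 1.6 = 6.16 kN at 1.3 m from A.
ΣM about A: C_y·3.4 − (3.85·1.6)·1.3 − 162.2 − 50·3 = 0 → C_y = 320.208/3.4 = 94.1788 ≈ 94.18 kN.
ΣF_y = 0: A_y + 94.1788 − 3.85·1.6 − 50 = 0 → A_y = -38.02 kN.
ΣF_x = 0: no horizontal applied forces, so A_x = 0.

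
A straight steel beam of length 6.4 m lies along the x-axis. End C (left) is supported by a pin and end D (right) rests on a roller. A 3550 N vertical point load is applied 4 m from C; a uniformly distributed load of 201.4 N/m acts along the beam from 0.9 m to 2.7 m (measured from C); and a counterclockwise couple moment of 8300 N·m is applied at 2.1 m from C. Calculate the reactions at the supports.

Resultant of the distributed load: 201.4 × 1.8 = 362.52 N at 1.8 m from C.
Taking moments about C: D_y·6.4 − 3550·4 − (201.4·1.8)·1.8 + 8300 = 0 → D_y = 6552.536/6.4 = 1023.83 ≈ 1024 N.
ΣF_y = 0: C_y + 1023.83 − 3550 − 201.4·1.8 = 0 → C_y = 2889 N.
ΣF_x = 0: no horizontal applied forces, so C_x = 0.

C_x = 0, C_y = 2889 N, D_y = 1024 N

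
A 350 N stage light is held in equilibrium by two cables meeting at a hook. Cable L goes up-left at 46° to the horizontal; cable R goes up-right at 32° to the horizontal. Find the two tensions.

ΣF_x = 0: −T_L·cos46° + T_R·cos32° = 0 → T_R = 0.819126·T_L.
ΣF_y = 0: T_L·sin46° + T_R·sin32° = 350.
Substitute: T_L·(0.71934 + 0.819126·0.529919) = 350 → T_L = 303.448 ≈ 303.4 N.
Then T_R = 0.819126 × 303.448 = 248.6 N.

T_L = 303.4 N, T_R = 248.6 N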